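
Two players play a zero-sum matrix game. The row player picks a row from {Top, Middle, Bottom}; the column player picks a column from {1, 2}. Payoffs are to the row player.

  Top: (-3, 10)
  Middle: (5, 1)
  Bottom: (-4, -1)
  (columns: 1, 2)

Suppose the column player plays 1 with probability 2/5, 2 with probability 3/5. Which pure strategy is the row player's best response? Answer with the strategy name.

Expected payoff of Top: (2/5)·(-3) + (3/5)·10 = 24/5.
Expected payoff of Middle: (2/5)·5 + (3/5)·1 = 13/5.
Expected payoff of Bottom: (2/5)·(-4) + (3/5)·(-1) = -11/5.
The largest is 24/5, so the row player's best response is Top.

Top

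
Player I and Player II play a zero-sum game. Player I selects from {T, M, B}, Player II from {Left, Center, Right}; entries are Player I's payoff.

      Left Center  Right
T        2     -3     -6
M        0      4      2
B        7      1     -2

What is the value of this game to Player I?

14/11

Row minima: T → -6, M → 0, B → -2; maximin = 0.
Column maxima: Left → 7, Center → 4, Right → 2; minimax = 2.
0 ≠ 2, so there is no saddle point; optimal play is mixed.
T is strictly dominated by B, so Player I never plays it.
Center is strictly dominated by Right (it gives Player I strictly more in every row), so Player II never plays it.
On the remaining 2×2 (M, B vs Left, Right):
Let Player I play M with probability p. Expected payoff against Left: 0p + 7(1−p) = −7p + 7; against Right: 2p + (-2)(1−p) = 4p − 2.
Setting these equal: −7p + 7 = 4p − 2 ⇒ −11p = -9 ⇒ p = 9/11, and the value is (-7)·(9/11) + 7 = 14/11.
For Player II: with q = P(Left), equating M's and B's payoffs gives −2q + 2 = 9q − 2 ⇒ q = 4/11.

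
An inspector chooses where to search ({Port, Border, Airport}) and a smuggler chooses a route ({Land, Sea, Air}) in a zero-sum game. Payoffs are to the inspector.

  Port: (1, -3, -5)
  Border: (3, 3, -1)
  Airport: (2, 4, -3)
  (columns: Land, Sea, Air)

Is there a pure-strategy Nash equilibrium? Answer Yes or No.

Yes

Row minima: Port → -5, Border → -1, Airport → -3; maximin = -1.
Column maxima: Land → 3, Sea → 4, Air → -1; minimax = -1.
maximin = minimax = -1, so a saddle point exists.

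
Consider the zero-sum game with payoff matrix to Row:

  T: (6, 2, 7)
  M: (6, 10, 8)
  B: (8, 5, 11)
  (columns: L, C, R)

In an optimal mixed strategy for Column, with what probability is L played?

5/7

Row minima: T → 2, M → 6, B → 5; maximin = 6.
Column maxima: L → 8, C → 10, R → 11; minimax = 8.
6 ≠ 8, so there is no saddle point; optimal play is mixed.
T is strictly dominated by B, so Row never plays it.
R is strictly dominated by L (it gives Row strictly more in every row), so Column never plays it.
On the remaining 2×2 (M, B vs L, C):
Let Row play M with probability p. Expected payoff against L: 6p + 8(1−p) = −2p + 8; against C: 10p + 5(1−p) = 5p + 5.
Setting these equal: −2p + 8 = 5p + 5 ⇒ −7p = -3 ⇒ p = 3/7, and the value is (-2)·(3/7) + 8 = 50/7.
For Column: with q = P(L), equating M's and B's payoffs gives −4q + 10 = 3q + 5 ⇒ q = 5/7.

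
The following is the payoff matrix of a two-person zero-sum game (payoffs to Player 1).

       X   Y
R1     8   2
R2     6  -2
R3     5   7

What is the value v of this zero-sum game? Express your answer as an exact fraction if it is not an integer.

23/4

Row minima: R1 → 2, R2 → -2, R3 → 5; maximin = 5.
Column maxima: X → 8, Y → 7; minimax = 7.
5 ≠ 7, so there is no saddle point; optimal play is mixed.
R2 is strictly dominated by R1, so Player 1 never plays it.
On the remaining 2×2 (R1, R3 vs X, Y):
Let Player 1 play R1 with probability p. Expected payoff against X: 8p + 5(1−p) = 3p + 5; against Y: 2p + 7(1−p) = −5p + 7.
Setting these equal: 3p + 5 = −5p + 7 ⇒ 8p = 2 ⇒ p = 1/4, and the value is (3)·(1/4) + 5 = 23/4.
For Player 2: with q = P(X), equating R1's and R3's payoffs gives 6q + 2 = −2q + 7 ⇒ q = 5/8.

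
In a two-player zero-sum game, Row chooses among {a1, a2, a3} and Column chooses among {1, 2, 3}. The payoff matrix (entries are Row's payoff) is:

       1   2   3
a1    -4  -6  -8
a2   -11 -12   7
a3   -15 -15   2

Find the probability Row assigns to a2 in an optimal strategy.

2/21

Row minima: a1 → -8, a2 → -12, a3 → -15; maximin = -8.
Column maxima: 1 → -4, 2 → -6, 3 → 7; minimax = -6.
-8 ≠ -6, so there is no saddle point; optimal play is mixed.
a3 is strictly dominated by a2, so Row never plays it.
With a3 eliminated, 1 is strictly dominated by 2 (it gives Row strictly more in every remaining row), so Column never plays it.
On the remaining 2×2 (a1, a2 vs 2, 3):
Let Row play a1 with probability p. Expected payoff against 2: (-6)p + (-12)(1−p) = 6p − 12; against 3: (-8)p + 7(1−p) = −15p + 7.
Setting these equal: 6p − 12 = −15p + 7 ⇒ 21p = 19 ⇒ p = 19/21, and the value is (6)·(19/21) − 12 = -46/7.
For Column: with q = P(2), equating a1's and a2's payoffs gives 2q − 8 = −19q + 7 ⇒ q = 5/7.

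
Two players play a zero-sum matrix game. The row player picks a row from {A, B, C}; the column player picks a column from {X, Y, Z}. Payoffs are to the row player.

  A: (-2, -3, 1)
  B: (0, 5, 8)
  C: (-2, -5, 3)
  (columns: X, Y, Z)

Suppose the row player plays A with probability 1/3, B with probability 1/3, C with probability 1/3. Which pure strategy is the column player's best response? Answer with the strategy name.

X

If the column player plays X, the row player's expected payoff is (1/3)·(-2) + (1/3)·0 + (1/3)·(-2) = -4/3.
If the column player plays Y, the row player's expected payoff is (1/3)·(-3) + (1/3)·5 + (1/3)·(-5) = -1.
If the column player plays Z, the row player's expected payoff is (1/3)·1 + (1/3)·8 + (1/3)·3 = 4.
The column player minimizes the row player's payoff; the smallest is -4/3, so the best response is X.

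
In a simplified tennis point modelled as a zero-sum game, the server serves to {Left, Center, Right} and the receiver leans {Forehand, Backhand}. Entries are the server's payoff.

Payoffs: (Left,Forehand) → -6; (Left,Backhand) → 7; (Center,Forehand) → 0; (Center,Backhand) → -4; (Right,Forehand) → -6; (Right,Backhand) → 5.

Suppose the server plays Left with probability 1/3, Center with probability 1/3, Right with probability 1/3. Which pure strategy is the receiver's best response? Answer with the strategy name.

Forehand

If the receiver plays Forehand, the server's expected payoff is (1/3)·(-6) + (1/3)·0 + (1/3)·(-6) = -4.
If the receiver plays Backhand, the server's expected payoff is (1/3)·7 + (1/3)·(-4) + (1/3)·5 = 8/3.
The receiver minimizes the server's payoff; the smallest is -4, so the best response is Forehand.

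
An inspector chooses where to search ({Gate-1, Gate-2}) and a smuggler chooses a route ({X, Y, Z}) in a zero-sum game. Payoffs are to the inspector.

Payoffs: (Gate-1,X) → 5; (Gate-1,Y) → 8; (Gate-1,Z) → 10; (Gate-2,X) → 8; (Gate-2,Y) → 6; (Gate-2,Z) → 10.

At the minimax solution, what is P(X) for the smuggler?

2/5

Row minima: Gate-1 → 5, Gate-2 → 6; maximin = 6.
Column maxima: X → 8, Y → 8, Z → 10; minimax = 8.
6 ≠ 8, so there is no saddle point; optimal play is mixed.
Z is strictly dominated by X (it gives the inspector strictly more in every row), so the smuggler never plays it.
On the remaining 2×2 (Gate-1, Gate-2 vs X, Y):
Let the inspector play Gate-1 with probability p. Expected payoff against X: 5p + 8(1−p) = −3p + 8; against Y: 8p + 6(1−p) = 2p + 6.
Setting these equal: −3p + 8 = 2p + 6 ⇒ −5p = -2 ⇒ p = 2/5, and the value is (-3)·(2/5) + 8 = 34/5.
For the smuggler: with q = P(X), equating Gate-1's and Gate-2's payoffs gives −3q + 8 = 2q + 6 ⇒ q = 2/5.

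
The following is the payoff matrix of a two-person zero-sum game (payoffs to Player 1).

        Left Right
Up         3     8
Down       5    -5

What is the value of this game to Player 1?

11/3

Row minima: Up → 3, Down → -5; maximin = 3.
Column maxima: Left → 5, Right → 8; minimax = 5.
3 ≠ 5, so there is no saddle point; optimal play is mixed.
Let Player 1 play Up with probability p. Expected payoff against Left: 3p + 5(1−p) = −2p + 5; against Right: 8p + (-5)(1−p) = 13p − 5.
Setting these equal: −2p + 5 = 13p − 5 ⇒ −15p = -10 ⇒ p = 2/3, and the value is (-2)·(2/3) + 5 = 11/3.
For Player 2: with q = P(Left), equating Up's and Down's payoffs gives −5q + 8 = 10q − 5 ⇒ q = 13/15.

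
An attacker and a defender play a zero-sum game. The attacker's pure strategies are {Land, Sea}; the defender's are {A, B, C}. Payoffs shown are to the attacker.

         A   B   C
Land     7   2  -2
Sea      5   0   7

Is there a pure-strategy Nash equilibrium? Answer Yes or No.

Row minima: Land → -2, Sea → 0; maximin = 0.
Column maxima: A → 7, B → 2, C → 7; minimax = 2.
0 ≠ 2, so no pure-strategy equilibrium exists.

No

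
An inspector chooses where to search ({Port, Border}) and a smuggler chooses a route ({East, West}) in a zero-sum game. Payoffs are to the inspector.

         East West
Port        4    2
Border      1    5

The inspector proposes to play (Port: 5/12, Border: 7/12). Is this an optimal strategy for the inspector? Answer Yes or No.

Against East this mix gives (5/12)·4 + (7/12)·1 = 9/4.
Against West this mix gives (5/12)·2 + (7/12)·5 = 15/4.
The smuggler will play East, holding the inspector to 9/4. Shifting weight toward the row that does better against East would raise this floor (the equalizing mix achieves 3 against both East and West), so the proposed strategy is not optimal.

No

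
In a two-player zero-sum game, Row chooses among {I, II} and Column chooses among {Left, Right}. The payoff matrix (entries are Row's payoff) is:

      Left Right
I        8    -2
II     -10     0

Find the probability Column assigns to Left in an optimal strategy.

1/10

Row minima: I → -2, II → -10; maximin = -2.
Column maxima: Left → 8, Right → 0; minimax = 0.
-2 ≠ 0, so there is no saddle point; optimal play is mixed.
Let Row play I with probability p. Expected payoff against Left: 8p + (-10)(1−p) = 18p − 10; against Right: (-2)p + 0(1−p) = −2p.
Setting these equal: 18p − 10 = −2p ⇒ 20p = 10 ⇒ p = 1/2, and the value is (18)·(1/2) − 10 = -1.
For Column: with q = P(Left), equating I's and II's payoffs gives 10q − 2 = −10q ⇒ q = 1/10.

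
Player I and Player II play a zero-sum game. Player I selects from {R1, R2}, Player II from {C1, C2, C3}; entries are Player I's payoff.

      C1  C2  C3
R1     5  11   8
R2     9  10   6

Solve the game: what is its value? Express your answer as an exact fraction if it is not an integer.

7

Row minima: R1 → 5, R2 → 6; maximin = 6.
Column maxima: C1 → 9, C2 → 11, C3 → 8; minimax = 8.
6 ≠ 8, so there is no saddle point; optimal play is mixed.
C2 is strictly dominated by C1 (it gives Player I strictly more in every row), so Player II never plays it.
On the remaining 2×2 (R1, R2 vs C1, C3):
Let Player I play R1 with probability p. Expected payoff against C1: 5p + 9(1−p) = −4p + 9; against C3: 8p + 6(1−p) = 2p + 6.
Setting these equal: −4p + 9 = 2p + 6 ⇒ −6p = -3 ⇒ p = 1/2, and the value is (-4)·(1/2) + 9 = 7.
For Player II: with q = P(C1), equating R1's and R2's payoffs gives −3q + 8 = 3q + 6 ⇒ q = 1/3.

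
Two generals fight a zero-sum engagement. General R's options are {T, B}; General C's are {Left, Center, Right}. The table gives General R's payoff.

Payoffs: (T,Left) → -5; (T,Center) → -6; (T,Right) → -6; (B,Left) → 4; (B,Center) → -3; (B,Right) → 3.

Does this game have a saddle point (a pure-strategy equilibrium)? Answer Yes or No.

Yes

Row minima: T → -6, B → -3; maximin = -3.
Column maxima: Left → 4, Center → -3, Right → 3; minimax = -3.
maximin = minimax = -3, so a saddle point exists.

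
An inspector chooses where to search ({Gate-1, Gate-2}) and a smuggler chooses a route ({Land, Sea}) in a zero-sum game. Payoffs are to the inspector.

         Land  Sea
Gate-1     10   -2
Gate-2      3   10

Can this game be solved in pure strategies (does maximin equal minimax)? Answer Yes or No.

Row minima: Gate-1 → -2, Gate-2 → 3; maximin = 3.
Column maxima: Land → 10, Sea → 10; minimax = 10.
3 ≠ 10, so no pure-strategy equilibrium exists.

No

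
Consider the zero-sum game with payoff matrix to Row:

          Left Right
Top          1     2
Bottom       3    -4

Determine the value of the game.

Row minima: Top → 1, Bottom → -4; maximin = 1.
Column maxima: Left → 3, Right → 2; minimax = 2.
1 ≠ 2, so there is no saddle point; optimal play is mixed.
Let Row play Top with probability p. Expected payoff against Left: 1p + 3(1−p) = −2p + 3; against Right: 2p + (-4)(1−p) = 6p − 4.
Setting these equal: −2p + 3 = 6p − 4 ⇒ −8p = -7 ⇒ p = 7/8, and the value is (-2)·(7/8) + 3 = 5/4.
For Column: with q = P(Left), equating Top's and Bottom's payoffs gives −q + 2 = 7q − 4 ⇒ q = 3/4.

5/4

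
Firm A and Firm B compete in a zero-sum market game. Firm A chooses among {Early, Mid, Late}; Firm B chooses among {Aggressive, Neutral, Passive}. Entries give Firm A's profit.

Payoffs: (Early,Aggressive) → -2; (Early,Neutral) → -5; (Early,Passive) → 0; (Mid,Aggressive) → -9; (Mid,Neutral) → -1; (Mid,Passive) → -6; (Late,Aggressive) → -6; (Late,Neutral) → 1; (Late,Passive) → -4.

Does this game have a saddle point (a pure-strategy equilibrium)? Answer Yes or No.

Row minima: Early → -5, Mid → -9, Late → -6; maximin = -5.
Column maxima: Aggressive → -2, Neutral → 1, Passive → 0; minimax = -2.
-5 ≠ -2, so no pure-strategy equilibrium exists.

No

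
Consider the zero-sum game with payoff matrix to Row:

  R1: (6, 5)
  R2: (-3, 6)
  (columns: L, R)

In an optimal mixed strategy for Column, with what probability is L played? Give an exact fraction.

Row minima: R1 → 5, R2 → -3; maximin = 5.
Column maxima: L → 6, R → 6; minimax = 6.
5 ≠ 6, so there is no saddle point; optimal play is mixed.
Let Row play R1 with probability p. Expected payoff against L: 6p + (-3)(1−p) = 9p − 3; against R: 5p + 6(1−p) = −p + 6.
Setting these equal: 9p − 3 = −p + 6 ⇒ 10p = 9 ⇒ p = 9/10, and the value is (9)·(9/10) − 3 = 51/10.
For Column: with q = P(L), equating R1's and R2's payoffs gives q + 5 = −9q + 6 ⇒ q = 1/10.

1/10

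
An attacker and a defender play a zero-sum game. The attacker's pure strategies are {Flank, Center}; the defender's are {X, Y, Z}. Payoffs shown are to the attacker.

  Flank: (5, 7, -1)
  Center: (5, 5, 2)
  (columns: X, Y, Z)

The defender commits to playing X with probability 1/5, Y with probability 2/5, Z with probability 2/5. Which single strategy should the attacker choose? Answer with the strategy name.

Center

Expected payoff of Flank: (1/5)·5 + (2/5)·7 + (2/5)·(-1) = 17/5.
Expected payoff of Center: (1/5)·5 + (2/5)·5 + (2/5)·2 = 19/5.
The largest is 19/5, so the attacker's best response is Center.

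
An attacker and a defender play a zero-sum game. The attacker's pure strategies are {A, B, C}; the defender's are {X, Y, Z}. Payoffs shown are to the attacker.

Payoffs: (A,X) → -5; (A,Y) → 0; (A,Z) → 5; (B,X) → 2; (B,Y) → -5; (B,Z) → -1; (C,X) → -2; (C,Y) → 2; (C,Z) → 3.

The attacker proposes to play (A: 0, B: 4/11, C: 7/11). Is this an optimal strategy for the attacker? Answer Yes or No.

Against X this mix gives (4/11)·2 + (7/11)·(-2) = -6/11.
Against Y this mix gives (4/11)·(-5) + (7/11)·2 = -6/11.
Against Z this mix gives (4/11)·(-1) + (7/11)·3 = 17/11.
All of the defender's active replies (X, Y) yield -6/11, and no column does worse for the attacker. The mix makes the defender indifferent and guarantees -6/11, so it is optimal.

Yes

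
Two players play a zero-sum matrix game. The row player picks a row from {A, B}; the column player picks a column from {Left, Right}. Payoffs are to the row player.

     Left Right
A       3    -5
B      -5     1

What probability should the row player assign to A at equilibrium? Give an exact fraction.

3/7

Row minima: A → -5, B → -5; maximin = -5.
Column maxima: Left → 3, Right → 1; minimax = 1.
-5 ≠ 1, so there is no saddle point; optimal play is mixed.
Let the row player play A with probability p. Expected payoff against Left: 3p + (-5)(1−p) = 8p − 5; against Right: (-5)p + 1(1−p) = −6p + 1.
Setting these equal: 8p − 5 = −6p + 1 ⇒ 14p = 6 ⇒ p = 3/7, and the value is (8)·(3/7) − 5 = -11/7.
For the column player: with q = P(Left), equating A's and B's payoffs gives 8q − 5 = −6q + 1 ⇒ q = 3/7.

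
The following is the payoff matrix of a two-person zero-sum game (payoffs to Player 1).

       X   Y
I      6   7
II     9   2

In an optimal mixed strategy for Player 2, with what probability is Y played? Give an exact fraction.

Row minima: I → 6, II → 2; maximin = 6.
Column maxima: X → 9, Y → 7; minimax = 7.
6 ≠ 7, so there is no saddle point; optimal play is mixed.
Let Player 1 play I with probability p. Expected payoff against X: 6p + 9(1−p) = −3p + 9; against Y: 7p + 2(1−p) = 5p + 2.
Setting these equal: −3p + 9 = 5p + 2 ⇒ −8p = -7 ⇒ p = 7/8, and the value is (-3)·(7/8) + 9 = 51/8.
For Player 2: with q = P(X), equating I's and II's payoffs gives −q + 7 = 7q + 2 ⇒ q = 5/8.

3/8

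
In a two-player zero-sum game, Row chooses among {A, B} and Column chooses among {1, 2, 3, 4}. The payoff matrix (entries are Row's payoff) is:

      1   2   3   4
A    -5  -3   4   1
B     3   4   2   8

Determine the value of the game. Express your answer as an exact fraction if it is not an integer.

Row minima: A → -5, B → 2; maximin = 2.
Column maxima: 1 → 3, 2 → 4, 3 → 4, 4 → 8; minimax = 3.
2 ≠ 3, so there is no saddle point; optimal play is mixed.
2 is strictly dominated by 1 (it gives Row strictly more in every row), so Column never plays it.
4 is strictly dominated by 1 (it gives Row strictly more in every row), so Column never plays it.
On the remaining 2×2 (A, B vs 1, 3):
Let Row play A with probability p. Expected payoff against 1: (-5)p + 3(1−p) = −8p + 3; against 3: 4p + 2(1−p) = 2p + 2.
Setting these equal: −8p + 3 = 2p + 2 ⇒ −10p = -1 ⇒ p = 1/10, and the value is (-8)·(1/10) + 3 = 11/5.
For Column: with q = P(1), equating A's and B's payoffs gives −9q + 4 = q + 2 ⇒ q = 1/5.

11/5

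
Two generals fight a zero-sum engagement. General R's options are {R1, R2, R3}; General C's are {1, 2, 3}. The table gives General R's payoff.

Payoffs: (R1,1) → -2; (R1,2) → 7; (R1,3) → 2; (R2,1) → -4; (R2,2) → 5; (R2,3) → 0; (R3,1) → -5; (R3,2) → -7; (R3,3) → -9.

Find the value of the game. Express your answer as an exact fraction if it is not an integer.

-2

Row minima: R1 → -2, R2 → -4, R3 → -9; maximin = -2.
Column maxima: 1 → -2, 2 → 7, 3 → 2; minimax = -2.
Since maximin = minimax = -2, there is a saddle point and the value is -2.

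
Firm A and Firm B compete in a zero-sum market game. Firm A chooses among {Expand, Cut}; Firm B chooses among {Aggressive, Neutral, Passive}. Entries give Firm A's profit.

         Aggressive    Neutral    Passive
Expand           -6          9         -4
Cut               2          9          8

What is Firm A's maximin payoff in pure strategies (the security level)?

Row minima: Expand → -6, Cut → 2.
The best of these is 2.

2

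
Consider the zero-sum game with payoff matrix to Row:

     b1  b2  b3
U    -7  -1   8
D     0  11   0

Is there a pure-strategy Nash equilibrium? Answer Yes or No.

Row minima: U → -7, D → 0; maximin = 0.
Column maxima: b1 → 0, b2 → 11, b3 → 8; minimax = 0.
maximin = minimax = 0, so a saddle point exists.

Yes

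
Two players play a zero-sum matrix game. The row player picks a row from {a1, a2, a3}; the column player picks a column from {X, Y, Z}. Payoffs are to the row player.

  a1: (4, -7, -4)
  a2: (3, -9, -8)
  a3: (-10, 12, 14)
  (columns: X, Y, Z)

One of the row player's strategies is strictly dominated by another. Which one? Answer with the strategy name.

a2

a1 gives a strictly higher payoff than a2 against every column: 4 > 3, -7 > -9, -4 > -8.
So a2 is strictly dominated and the row player never plays it.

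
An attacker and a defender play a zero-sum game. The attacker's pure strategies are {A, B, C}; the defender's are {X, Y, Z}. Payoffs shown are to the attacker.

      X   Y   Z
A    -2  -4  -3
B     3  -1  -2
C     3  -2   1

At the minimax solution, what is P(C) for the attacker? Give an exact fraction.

1/4

Row minima: A → -4, B → -2, C → -2; maximin = -2.
Column maxima: X → 3, Y → -1, Z → 1; minimax = -1.
-2 ≠ -1, so there is no saddle point; optimal play is mixed.
A is strictly dominated by B, so the attacker never plays it.
X is strictly dominated by Y (it gives the attacker strictly more in every row), so the defender never plays it.
On the remaining 2×2 (B, C vs Y, Z):
Let the attacker play B with probability p. Expected payoff against Y: (-1)p + (-2)(1−p) = p − 2; against Z: (-2)p + 1(1−p) = −3p + 1.
Setting these equal: p − 2 = −3p + 1 ⇒ 4p = 3 ⇒ p = 3/4, and the value is (1)·(3/4) − 2 = -5/4.
For the defender: with q = P(Y), equating B's and C's payoffs gives q − 2 = −3q + 1 ⇒ q = 3/4.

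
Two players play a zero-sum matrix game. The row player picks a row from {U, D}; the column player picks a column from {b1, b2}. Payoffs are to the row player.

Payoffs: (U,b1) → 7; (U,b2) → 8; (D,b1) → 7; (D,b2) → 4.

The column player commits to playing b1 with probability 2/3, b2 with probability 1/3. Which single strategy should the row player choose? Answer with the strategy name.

U

Expected payoff of U: (2/3)·7 + (1/3)·8 = 22/3.
Expected payoff of D: (2/3)·7 + (1/3)·4 = 6.
The largest is 22/3, so the row player's best response is U.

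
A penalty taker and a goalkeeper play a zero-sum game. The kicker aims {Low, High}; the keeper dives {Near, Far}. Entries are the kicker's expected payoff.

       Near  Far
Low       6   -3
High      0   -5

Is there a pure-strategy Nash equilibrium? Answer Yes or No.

Yes

Row minima: Low → -3, High → -5; maximin = -3.
Column maxima: Near → 6, Far → -3; minimax = -3.
maximin = minimax = -3, so a saddle point exists.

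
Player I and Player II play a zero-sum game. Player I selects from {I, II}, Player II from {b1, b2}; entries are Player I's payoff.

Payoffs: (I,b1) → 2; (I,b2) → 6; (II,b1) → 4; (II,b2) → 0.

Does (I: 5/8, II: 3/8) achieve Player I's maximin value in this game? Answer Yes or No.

No

Against b1 this mix gives (5/8)·2 + (3/8)·4 = 11/4.
Against b2 this mix gives (5/8)·6 + (3/8)·0 = 15/4.
Player II will play b1, holding Player I to 11/4. Shifting weight toward the row that does better against b1 would raise this floor (the equalizing mix achieves 3 against both b1 and b2), so the proposed strategy is not optimal.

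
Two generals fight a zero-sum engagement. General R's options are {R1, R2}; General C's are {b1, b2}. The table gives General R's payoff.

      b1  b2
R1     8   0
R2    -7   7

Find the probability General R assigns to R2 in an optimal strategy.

Row minima: R1 → 0, R2 → -7; maximin = 0.
Column maxima: b1 → 8, b2 → 7; minimax = 7.
0 ≠ 7, so there is no saddle point; optimal play is mixed.
Let General R play R1 with probability p. Expected payoff against b1: 8p + (-7)(1−p) = 15p − 7; against b2: 0p + 7(1−p) = −7p + 7.
Setting these equal: 15p − 7 = −7p + 7 ⇒ 22p = 14 ⇒ p = 7/11, and the value is (15)·(7/11) − 7 = 28/11.
For General C: with q = P(b1), equating R1's and R2's payoffs gives 8q = −14q + 7 ⇒ q = 7/22.

4/11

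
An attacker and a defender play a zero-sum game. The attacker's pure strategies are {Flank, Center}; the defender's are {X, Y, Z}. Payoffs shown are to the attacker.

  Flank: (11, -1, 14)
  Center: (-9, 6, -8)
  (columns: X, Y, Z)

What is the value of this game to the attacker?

19/9

Row minima: Flank → -1, Center → -9; maximin = -1.
Column maxima: X → 11, Y → 6, Z → 14; minimax = 6.
-1 ≠ 6, so there is no saddle point; optimal play is mixed.
Z is strictly dominated by X (it gives the attacker strictly more in every row), so the defender never plays it.
On the remaining 2×2 (Flank, Center vs X, Y):
Let the attacker play Flank with probability p. Expected payoff against X: 11p + (-9)(1−p) = 20p − 9; against Y: (-1)p + 6(1−p) = −7p + 6.
Setting these equal: 20p − 9 = −7p + 6 ⇒ 27p = 15 ⇒ p = 5/9, and the value is (20)·(5/9) − 9 = 19/9.
For the defender: with q = P(X), equating Flank's and Center's payoffs gives 12q − 1 = −15q + 6 ⇒ q = 7/27.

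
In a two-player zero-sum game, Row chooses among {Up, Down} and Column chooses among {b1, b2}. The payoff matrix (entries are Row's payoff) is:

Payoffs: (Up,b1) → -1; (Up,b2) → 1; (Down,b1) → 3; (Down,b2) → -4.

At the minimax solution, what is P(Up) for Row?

Row minima: Up → -1, Down → -4; maximin = -1.
Column maxima: b1 → 3, b2 → 1; minimax = 1.
-1 ≠ 1, so there is no saddle point; optimal play is mixed.
Let Row play Up with probability p. Expected payoff against b1: (-1)p + 3(1−p) = −4p + 3; against b2: 1p + (-4)(1−p) = 5p − 4.
Setting these equal: −4p + 3 = 5p − 4 ⇒ −9p = -7 ⇒ p = 7/9, and the value is (-4)·(7/9) + 3 = -1/9.
For Column: with q = P(b1), equating Up's and Down's payoffs gives −2q + 1 = 7q − 4 ⇒ q = 5/9.

7/9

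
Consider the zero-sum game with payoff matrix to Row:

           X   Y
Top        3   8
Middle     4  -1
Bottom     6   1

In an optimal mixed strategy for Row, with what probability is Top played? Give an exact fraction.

1/2

Row minima: Top → 3, Middle → -1, Bottom → 1; maximin = 3.
Column maxima: X → 6, Y → 8; minimax = 6.
3 ≠ 6, so there is no saddle point; optimal play is mixed.
Middle is strictly dominated by Bottom, so Row never plays it.
On the remaining 2×2 (Top, Bottom vs X, Y):
Let Row play Top with probability p. Expected payoff against X: 3p + 6(1−p) = −3p + 6; against Y: 8p + 1(1−p) = 7p + 1.
Setting these equal: −3p + 6 = 7p + 1 ⇒ −10p = -5 ⇒ p = 1/2, and the value is (-3)·(1/2) + 6 = 9/2.
For Column: with q = P(X), equating Top's and Bottom's payoffs gives −5q + 8 = 5q + 1 ⇒ q = 7/10.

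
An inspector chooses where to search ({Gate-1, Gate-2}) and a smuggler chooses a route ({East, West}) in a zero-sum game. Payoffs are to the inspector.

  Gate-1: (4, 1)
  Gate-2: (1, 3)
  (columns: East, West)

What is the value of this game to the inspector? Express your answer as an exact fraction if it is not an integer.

11/5

Row minima: Gate-1 → 1, Gate-2 → 1; maximin = 1.
Column maxima: East → 4, West → 3; minimax = 3.
1 ≠ 3, so there is no saddle point; optimal play is mixed.
Let the inspector play Gate-1 with probability p. Expected payoff against East: 4p + 1(1−p) = 3p + 1; against West: 1p + 3(1−p) = −2p + 3.
Setting these equal: 3p + 1 = −2p + 3 ⇒ 5p = 2 ⇒ p = 2/5, and the value is (3)·(2/5) + 1 = 11/5.
For the smuggler: with q = P(East), equating Gate-1's and Gate-2's payoffs gives 3q + 1 = −2q + 3 ⇒ q = 2/5.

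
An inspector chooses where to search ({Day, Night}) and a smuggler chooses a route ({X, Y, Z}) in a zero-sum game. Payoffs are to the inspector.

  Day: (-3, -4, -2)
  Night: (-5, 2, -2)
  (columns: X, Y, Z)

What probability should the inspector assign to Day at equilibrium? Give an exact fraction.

7/8

Row minima: Day → -4, Night → -5; maximin = -4.
Column maxima: X → -3, Y → 2, Z → -2; minimax = -3.
-4 ≠ -3, so there is no saddle point; optimal play is mixed.
Z is strictly dominated by X (it gives the inspector strictly more in every row), so the smuggler never plays it.
On the remaining 2×2 (Day, Night vs X, Y):
Let the inspector play Day with probability p. Expected payoff against X: (-3)p + (-5)(1−p) = 2p − 5; against Y: (-4)p + 2(1−p) = −6p + 2.
Setting these equal: 2p − 5 = −6p + 2 ⇒ 8p = 7 ⇒ p = 7/8, and the value is (2)·(7/8) − 5 = -13/4.
For the smuggler: with q = P(X), equating Day's and Night's payoffs gives q − 4 = −7q + 2 ⇒ q = 3/4.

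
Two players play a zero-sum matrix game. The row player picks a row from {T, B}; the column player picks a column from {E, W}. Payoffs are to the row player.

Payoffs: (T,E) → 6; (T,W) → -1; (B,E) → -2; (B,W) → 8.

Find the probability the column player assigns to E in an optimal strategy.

9/17

Row minima: T → -1, B → -2; maximin = -1.
Column maxima: E → 6, W → 8; minimax = 6.
-1 ≠ 6, so there is no saddle point; optimal play is mixed.
Let the row player play T with probability p. Expected payoff against E: 6p + (-2)(1−p) = 8p − 2; against W: (-1)p + 8(1−p) = −9p + 8.
Setting these equal: 8p − 2 = −9p + 8 ⇒ 17p = 10 ⇒ p = 10/17, and the value is (8)·(10/17) − 2 = 46/17.
For the column player: with q = P(E), equating T's and B's payoffs gives 7q − 1 = −10q + 8 ⇒ q = 9/17.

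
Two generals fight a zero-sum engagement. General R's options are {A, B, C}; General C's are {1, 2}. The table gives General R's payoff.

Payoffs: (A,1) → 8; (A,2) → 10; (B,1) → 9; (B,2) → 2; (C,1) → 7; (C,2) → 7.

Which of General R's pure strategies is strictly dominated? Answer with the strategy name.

A gives a strictly higher payoff than C against every column: 8 > 7, 10 > 7.
So C is strictly dominated and General R never plays it.

C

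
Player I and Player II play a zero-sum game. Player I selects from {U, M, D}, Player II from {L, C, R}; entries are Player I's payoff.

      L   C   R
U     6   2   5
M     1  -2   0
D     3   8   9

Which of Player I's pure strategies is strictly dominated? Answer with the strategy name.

U gives a strictly higher payoff than M against every column: 6 > 1, 2 > -2, 5 > 0.
So M is strictly dominated and Player I never plays it.

M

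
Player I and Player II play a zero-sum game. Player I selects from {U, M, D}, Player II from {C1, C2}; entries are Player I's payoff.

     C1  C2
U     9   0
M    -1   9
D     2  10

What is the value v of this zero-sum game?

Row minima: U → 0, M → -1, D → 2; maximin = 2.
Column maxima: C1 → 9, C2 → 10; minimax = 9.
2 ≠ 9, so there is no saddle point; optimal play is mixed.
M is strictly dominated by D, so Player I never plays it.
On the remaining 2×2 (U, D vs C1, C2):
Let Player I play U with probability p. Expected payoff against C1: 9p + 2(1−p) = 7p + 2; against C2: 0p + 10(1−p) = −10p + 10.
Setting these equal: 7p + 2 = −10p + 10 ⇒ 17p = 8 ⇒ p = 8/17, and the value is (7)·(8/17) + 2 = 90/17.
For Player II: with q = P(C1), equating U's and D's payoffs gives 9q = −8q + 10 ⇒ q = 10/17.

90/17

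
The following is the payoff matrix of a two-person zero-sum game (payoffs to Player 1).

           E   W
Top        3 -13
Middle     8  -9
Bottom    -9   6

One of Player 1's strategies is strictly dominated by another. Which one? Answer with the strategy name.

Middle gives a strictly higher payoff than Top against every column: 8 > 3, -9 > -13.
So Top is strictly dominated and Player 1 never plays it.

Top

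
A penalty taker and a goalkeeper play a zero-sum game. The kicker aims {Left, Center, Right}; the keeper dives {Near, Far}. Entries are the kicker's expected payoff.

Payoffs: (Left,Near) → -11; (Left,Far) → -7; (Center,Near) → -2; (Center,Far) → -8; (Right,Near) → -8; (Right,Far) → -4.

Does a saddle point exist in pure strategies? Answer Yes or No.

No

Row minima: Left → -11, Center → -8, Right → -8; maximin = -8.
Column maxima: Near → -2, Far → -4; minimax = -4.
-8 ≠ -4, so no pure-strategy equilibrium exists.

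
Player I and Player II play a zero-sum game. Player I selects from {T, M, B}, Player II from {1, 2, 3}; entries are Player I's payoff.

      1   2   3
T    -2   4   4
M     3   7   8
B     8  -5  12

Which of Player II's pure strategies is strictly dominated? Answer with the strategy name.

1 holds Player I's payoff strictly below 3 in every row: -2 < 4, 3 < 8, 8 < 12.
So 3 is strictly dominated for Player II.

3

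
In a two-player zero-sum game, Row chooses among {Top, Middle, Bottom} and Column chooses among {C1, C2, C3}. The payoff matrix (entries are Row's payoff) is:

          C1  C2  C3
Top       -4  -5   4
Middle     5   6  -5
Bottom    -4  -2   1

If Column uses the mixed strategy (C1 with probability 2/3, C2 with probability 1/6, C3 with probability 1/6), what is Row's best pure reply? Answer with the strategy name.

Expected payoff of Top: (2/3)·(-4) + (1/6)·(-5) + (1/6)·4 = -17/6.
Expected payoff of Middle: (2/3)·5 + (1/6)·6 + (1/6)·(-5) = 7/2.
Expected payoff of Bottom: (2/3)·(-4) + (1/6)·(-2) + (1/6)·1 = -17/6.
The largest is 7/2, so Row's best response is Middle.

Middle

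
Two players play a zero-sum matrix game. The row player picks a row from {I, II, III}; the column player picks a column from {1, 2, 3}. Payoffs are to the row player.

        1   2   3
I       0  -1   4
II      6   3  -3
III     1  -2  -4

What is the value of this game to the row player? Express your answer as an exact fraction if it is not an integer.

Row minima: I → -1, II → -3, III → -4; maximin = -1.
Column maxima: 1 → 6, 2 → 3, 3 → 4; minimax = 3.
-1 ≠ 3, so there is no saddle point; optimal play is mixed.
III is strictly dominated by II, so the row player never plays it.
1 is strictly dominated by 2 (it gives the row player strictly more in every row), so the column player never plays it.
On the remaining 2×2 (I, II vs 2, 3):
Let the row player play I with probability p. Expected payoff against 2: (-1)p + 3(1−p) = −4p + 3; against 3: 4p + (-3)(1−p) = 7p − 3.
Setting these equal: −4p + 3 = 7p − 3 ⇒ −11p = -6 ⇒ p = 6/11, and the value is (-4)·(6/11) + 3 = 9/11.
For the column player: with q = P(2), equating I's and II's payoffs gives −5q + 4 = 6q − 3 ⇒ q = 7/11.

9/11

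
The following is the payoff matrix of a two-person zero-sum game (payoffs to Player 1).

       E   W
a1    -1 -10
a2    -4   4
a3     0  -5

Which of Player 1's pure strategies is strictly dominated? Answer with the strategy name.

a3 gives a strictly higher payoff than a1 against every column: 0 > -1, -5 > -10.
So a1 is strictly dominated and Player 1 never plays it.

a1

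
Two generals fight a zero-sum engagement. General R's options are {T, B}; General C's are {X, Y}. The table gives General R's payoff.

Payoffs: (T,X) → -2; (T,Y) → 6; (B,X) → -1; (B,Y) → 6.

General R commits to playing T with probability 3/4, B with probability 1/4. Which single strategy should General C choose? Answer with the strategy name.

X

If General C plays X, General R's expected payoff is (3/4)·(-2) + (1/4)·(-1) = -7/4.
If General C plays Y, General R's expected payoff is (3/4)·6 + (1/4)·6 = 6.
General C minimizes General R's payoff; the smallest is -7/4, so the best response is X.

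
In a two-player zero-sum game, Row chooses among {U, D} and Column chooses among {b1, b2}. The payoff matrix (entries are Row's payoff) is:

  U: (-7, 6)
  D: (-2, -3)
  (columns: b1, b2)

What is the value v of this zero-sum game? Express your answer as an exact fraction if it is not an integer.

-33/14

Row minima: U → -7, D → -3; maximin = -3.
Column maxima: b1 → -2, b2 → 6; minimax = -2.
-3 ≠ -2, so there is no saddle point; optimal play is mixed.
Let Row play U with probability p. Expected payoff against b1: (-7)p + (-2)(1−p) = −5p − 2; against b2: 6p + (-3)(1−p) = 9p − 3.
Setting these equal: −5p − 2 = 9p − 3 ⇒ −14p = -1 ⇒ p = 1/14, and the value is (-5)·(1/14) − 2 = -33/14.
For Column: with q = P(b1), equating U's and D's payoffs gives −13q + 6 = q − 3 ⇒ q = 9/14.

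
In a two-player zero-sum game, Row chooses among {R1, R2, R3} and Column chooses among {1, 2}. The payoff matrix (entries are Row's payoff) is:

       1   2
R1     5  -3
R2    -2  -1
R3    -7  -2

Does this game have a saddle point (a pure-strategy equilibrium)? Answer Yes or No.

No

Row minima: R1 → -3, R2 → -2, R3 → -7; maximin = -2.
Column maxima: 1 → 5, 2 → -1; minimax = -1.
-2 ≠ -1, so no pure-strategy equilibrium exists.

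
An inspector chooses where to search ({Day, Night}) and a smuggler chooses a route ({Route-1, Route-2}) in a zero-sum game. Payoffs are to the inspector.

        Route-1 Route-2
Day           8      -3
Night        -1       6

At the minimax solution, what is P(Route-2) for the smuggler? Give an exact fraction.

Row minima: Day → -3, Night → -1; maximin = -1.
Column maxima: Route-1 → 8, Route-2 → 6; minimax = 6.
-1 ≠ 6, so there is no saddle point; optimal play is mixed.
Let the inspector play Day with probability p. Expected payoff against Route-1: 8p + (-1)(1−p) = 9p − 1; against Route-2: (-3)p + 6(1−p) = −9p + 6.
Setting these equal: 9p − 1 = −9p + 6 ⇒ 18p = 7 ⇒ p = 7/18, and the value is (9)·(7/18) − 1 = 5/2.
For the smuggler: with q = P(Route-1), equating Day's and Night's payoffs gives 11q − 3 = −7q + 6 ⇒ q = 1/2.

1/2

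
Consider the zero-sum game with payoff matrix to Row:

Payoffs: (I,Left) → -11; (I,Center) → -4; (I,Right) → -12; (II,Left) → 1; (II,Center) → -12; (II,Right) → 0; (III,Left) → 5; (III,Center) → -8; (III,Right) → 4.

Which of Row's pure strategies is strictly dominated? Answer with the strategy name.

II

III gives a strictly higher payoff than II against every column: 5 > 1, -8 > -12, 4 > 0.
So II is strictly dominated and Row never plays it.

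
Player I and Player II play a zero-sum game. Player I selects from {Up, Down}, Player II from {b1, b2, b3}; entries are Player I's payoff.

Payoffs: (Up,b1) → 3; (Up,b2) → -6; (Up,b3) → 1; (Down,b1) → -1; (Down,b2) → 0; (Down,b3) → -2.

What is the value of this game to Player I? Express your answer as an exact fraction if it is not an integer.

-4/3

Row minima: Up → -6, Down → -2; maximin = -2.
Column maxima: b1 → 3, b2 → 0, b3 → 1; minimax = 0.
-2 ≠ 0, so there is no saddle point; optimal play is mixed.
b1 is strictly dominated by b3 (it gives Player I strictly more in every row), so Player II never plays it.
On the remaining 2×2 (Up, Down vs b2, b3):
Let Player I play Up with probability p. Expected payoff against b2: (-6)p + 0(1−p) = −6p; against b3: 1p + (-2)(1−p) = 3p − 2.
Setting these equal: −6p = 3p − 2 ⇒ −9p = -2 ⇒ p = 2/9, and the value is (-6)·(2/9) = -4/3.
For Player II: with q = P(b2), equating Up's and Down's payoffs gives −7q + 1 = 2q − 2 ⇒ q = 1/3.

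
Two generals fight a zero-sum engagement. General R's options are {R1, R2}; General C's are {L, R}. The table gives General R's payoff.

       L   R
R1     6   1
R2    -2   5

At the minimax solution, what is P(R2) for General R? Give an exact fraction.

Row minima: R1 → 1, R2 → -2; maximin = 1.
Column maxima: L → 6, R → 5; minimax = 5.
1 ≠ 5, so there is no saddle point; optimal play is mixed.
Let General R play R1 with probability p. Expected payoff against L: 6p + (-2)(1−p) = 8p − 2; against R: 1p + 5(1−p) = −4p + 5.
Setting these equal: 8p − 2 = −4p + 5 ⇒ 12p = 7 ⇒ p = 7/12, and the value is (8)·(7/12) − 2 = 8/3.
For General C: with q = P(L), equating R1's and R2's payoffs gives 5q + 1 = −7q + 5 ⇒ q = 1/3.

5/12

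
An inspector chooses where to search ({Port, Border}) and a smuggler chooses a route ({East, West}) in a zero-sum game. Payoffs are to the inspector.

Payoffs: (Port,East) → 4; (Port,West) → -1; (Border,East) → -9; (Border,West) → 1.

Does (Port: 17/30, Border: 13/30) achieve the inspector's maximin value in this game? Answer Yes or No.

No

Against East this mix gives (17/30)·4 + (13/30)·(-9) = -49/30.
Against West this mix gives (17/30)·(-1) + (13/30)·1 = -2/15.
The smuggler will play East, holding the inspector to -49/30. Shifting weight toward the row that does better against East would raise this floor (the equalizing mix achieves -1/3 against both East and West), so the proposed strategy is not optimal.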